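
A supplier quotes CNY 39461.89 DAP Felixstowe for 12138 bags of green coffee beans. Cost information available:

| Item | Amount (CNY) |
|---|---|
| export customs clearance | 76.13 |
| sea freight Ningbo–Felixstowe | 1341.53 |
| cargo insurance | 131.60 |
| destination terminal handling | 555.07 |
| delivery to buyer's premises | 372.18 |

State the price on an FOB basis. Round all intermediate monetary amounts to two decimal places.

FOB price: CNY 37061.51

Not relevant to the conversion: export clearance — on the seller under both DAP and FOB; already in the DAP price and stays in the FOB price.
From DAP to FOB, the seller no longer bears: freight, insurance, destination terminal, delivery.
FOB price = 39461.89 − 1341.53 − 131.60 − 555.07 − 372.18 = 37061.51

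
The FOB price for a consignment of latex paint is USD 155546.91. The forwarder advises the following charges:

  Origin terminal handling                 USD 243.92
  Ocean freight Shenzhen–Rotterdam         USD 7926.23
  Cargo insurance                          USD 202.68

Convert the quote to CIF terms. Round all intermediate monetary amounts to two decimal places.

CIF price: USD 163675.82

Not relevant to the conversion: origin terminal — on the seller under both FOB and CIF; already in the FOB price and stays in the CIF price.
From FOB to CIF, the seller additionally bears: freight, insurance.
CIF price = 155546.91 + 7926.23 + 202.68 = 163675.82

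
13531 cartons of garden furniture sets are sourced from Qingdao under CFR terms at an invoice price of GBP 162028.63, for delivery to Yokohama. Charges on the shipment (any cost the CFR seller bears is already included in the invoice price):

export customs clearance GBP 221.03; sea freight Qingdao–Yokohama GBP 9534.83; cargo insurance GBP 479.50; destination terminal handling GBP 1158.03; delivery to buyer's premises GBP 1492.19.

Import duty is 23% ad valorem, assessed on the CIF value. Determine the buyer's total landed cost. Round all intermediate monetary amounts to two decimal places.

Total landed cost: GBP 202535.22

CFR: the seller pays costs through ocean freight to the destination port, but not insurance.
Already in the invoice (seller's account under CFR): export clearance, freight — exclude.
CIF value = CFR price + insurance = 162028.63 + 479.50 = 162508.13
Import duty = 162508.13 × 23% = 37376.87
Buyer bears: insurance 479.50 + destination terminal 1158.03 + delivery 1492.19 + duty 37376.87 = 40506.59
Landed cost = invoice 162028.63 + 40506.59 = 202535.22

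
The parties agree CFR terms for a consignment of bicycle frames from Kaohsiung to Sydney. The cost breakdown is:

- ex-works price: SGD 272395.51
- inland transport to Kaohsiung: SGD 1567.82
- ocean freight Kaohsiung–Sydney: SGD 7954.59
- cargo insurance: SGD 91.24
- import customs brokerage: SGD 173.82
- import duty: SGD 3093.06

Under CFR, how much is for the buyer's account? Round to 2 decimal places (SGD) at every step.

CFR: the seller pays costs through ocean freight to the destination port, but not insurance.
Seller's account: goods 272395.51 + inland to port 1567.82 + freight 7954.59 = 281917.92
Buyer's account: insurance 91.24 + brokerage 173.82 + duty 3093.06 = 3358.12

Buyer's account: SGD 3358.12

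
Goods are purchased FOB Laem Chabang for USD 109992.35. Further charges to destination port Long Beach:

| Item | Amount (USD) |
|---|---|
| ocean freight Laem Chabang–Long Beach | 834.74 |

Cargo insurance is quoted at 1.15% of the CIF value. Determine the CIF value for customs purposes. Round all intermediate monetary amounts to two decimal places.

Let C be the CIF value. C = FOB price + freight + 1.15% × C
C − 1.15% × C = 109992.35 + 834.74
0.9885 × C = 110827.09
C = 110827.09 / 0.9885 = 112116.43
Insurance premium = 1.15% × 112116.43 = 1289.34

CIF value: USD 112116.43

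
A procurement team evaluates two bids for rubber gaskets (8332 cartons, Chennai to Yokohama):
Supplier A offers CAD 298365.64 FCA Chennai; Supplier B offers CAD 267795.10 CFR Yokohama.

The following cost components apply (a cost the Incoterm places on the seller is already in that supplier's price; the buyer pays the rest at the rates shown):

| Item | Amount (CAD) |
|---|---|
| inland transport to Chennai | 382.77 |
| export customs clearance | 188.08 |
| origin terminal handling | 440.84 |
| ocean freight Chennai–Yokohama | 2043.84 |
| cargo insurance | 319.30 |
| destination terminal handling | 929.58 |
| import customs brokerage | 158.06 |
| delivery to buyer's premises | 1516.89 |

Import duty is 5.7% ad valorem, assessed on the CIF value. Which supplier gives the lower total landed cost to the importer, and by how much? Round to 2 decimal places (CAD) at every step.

Supplier A (FCA):
CIF value = FCA price + origin terminal + freight + insurance = 298365.64 + 440.84 + 2043.84 + 319.30 = 301169.62
Import duty = 301169.62 × 5.7% = 17166.67
Buyer bears (A): 440.84 + 2043.84 + 319.30 + 929.58 + 158.06 + 1516.89 = 5408.51
Landed cost (A) = invoice 298365.64 + 5408.51 + duty 17166.67 = 320940.82
Supplier B (CFR):
CIF value = CFR price + insurance = 267795.10 + 319.30 = 268114.40
Import duty = 268114.40 × 5.7% = 15282.52
Buyer bears (B): 319.30 + 929.58 + 158.06 + 1516.89 = 2923.83
Landed cost (B) = invoice 267795.10 + 2923.83 + duty 15282.52 = 286001.45
Difference = |320940.82 − 286001.45| = 34939.37

Supplier B is cheaper by CAD 34939.37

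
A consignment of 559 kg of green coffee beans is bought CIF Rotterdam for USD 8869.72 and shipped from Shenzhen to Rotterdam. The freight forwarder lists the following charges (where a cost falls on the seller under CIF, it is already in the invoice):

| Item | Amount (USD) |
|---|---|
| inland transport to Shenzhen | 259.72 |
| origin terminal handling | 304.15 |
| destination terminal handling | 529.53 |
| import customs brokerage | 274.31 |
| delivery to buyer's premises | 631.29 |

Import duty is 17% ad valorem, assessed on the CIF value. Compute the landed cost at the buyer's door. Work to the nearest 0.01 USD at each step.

CIF: the seller pays costs through ocean freight and marine insurance to the destination port.
Already in the invoice (seller's account under CIF): inland to port, origin terminal — exclude.
The CIF price already equals the CIF value: 8869.72
Import duty = 8869.72 × 17% = 1507.85
Buyer bears: destination terminal 529.53 + brokerage 274.31 + delivery 631.29 + duty 1507.85 = 2942.98
Landed cost = invoice 8869.72 + 2942.98 = 11812.70

Total landed cost: USD 11812.70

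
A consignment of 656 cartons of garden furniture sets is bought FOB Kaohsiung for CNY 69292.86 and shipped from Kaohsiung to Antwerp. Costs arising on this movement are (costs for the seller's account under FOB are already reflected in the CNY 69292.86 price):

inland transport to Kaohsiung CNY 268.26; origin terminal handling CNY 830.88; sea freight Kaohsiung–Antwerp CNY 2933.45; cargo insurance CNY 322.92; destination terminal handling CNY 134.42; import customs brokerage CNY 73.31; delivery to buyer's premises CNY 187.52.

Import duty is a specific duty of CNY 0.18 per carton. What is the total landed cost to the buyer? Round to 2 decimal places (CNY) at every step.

FOB: the seller bears costs until goods are on board at the origin port; the buyer bears freight, insurance and all costs thereafter.
Already in the invoice (seller's account under FOB): inland to port, origin terminal — exclude.
CIF value = FOB price + freight + insurance = 69292.86 + 2933.45 + 322.92 = 72549.23
Import duty = 656 × 0.18 = 118.08
Buyer bears: freight 2933.45 + insurance 322.92 + destination terminal 134.42 + brokerage 73.31 + delivery 187.52 + duty 118.08 = 3769.70
Landed cost = invoice 69292.86 + 3769.70 = 73062.56

Total landed cost: CNY 73062.56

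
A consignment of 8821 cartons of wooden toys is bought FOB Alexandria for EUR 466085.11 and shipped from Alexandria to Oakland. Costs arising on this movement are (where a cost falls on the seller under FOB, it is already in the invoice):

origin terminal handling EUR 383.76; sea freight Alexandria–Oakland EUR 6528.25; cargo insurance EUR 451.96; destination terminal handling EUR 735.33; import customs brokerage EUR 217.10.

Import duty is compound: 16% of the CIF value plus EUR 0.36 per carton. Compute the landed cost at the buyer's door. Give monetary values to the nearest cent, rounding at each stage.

FOB: the seller bears costs until goods are on board at the origin port; the buyer bears freight, insurance and all costs thereafter.
Already in the invoice (seller's account under FOB): origin terminal — exclude.
CIF value = FOB price + freight + insurance = 466085.11 + 6528.25 + 451.96 = 473065.32
Ad valorem component: 473065.32 × 16% = 75690.45
Specific component: 8821 × 0.36 = 3175.56
Import duty = 75690.45 + 3175.56 = 78866.01
Buyer bears: freight 6528.25 + insurance 451.96 + destination terminal 735.33 + brokerage 217.10 + duty 78866.01 = 86798.65
Landed cost = invoice 466085.11 + 86798.65 = 552883.76

Total landed cost: EUR 552883.76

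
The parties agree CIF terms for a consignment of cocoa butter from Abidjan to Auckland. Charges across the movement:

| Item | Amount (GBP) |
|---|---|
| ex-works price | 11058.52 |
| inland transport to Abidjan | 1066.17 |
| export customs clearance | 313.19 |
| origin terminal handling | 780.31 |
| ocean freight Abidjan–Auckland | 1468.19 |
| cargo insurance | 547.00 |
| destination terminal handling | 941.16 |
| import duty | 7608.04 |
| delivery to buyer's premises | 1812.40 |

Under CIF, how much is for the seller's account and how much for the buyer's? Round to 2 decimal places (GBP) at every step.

Seller: GBP 15233.38; buyer: GBP 10361.60

CIF: the seller pays costs through ocean freight and marine insurance to the destination port.
Seller's account: goods 11058.52 + inland to port 1066.17 + export clearance 313.19 + origin terminal 780.31 + freight 1468.19 + insurance 547.00 = 15233.38
Buyer's account: destination terminal 941.16 + duty 7608.04 + delivery 1812.40 = 10361.60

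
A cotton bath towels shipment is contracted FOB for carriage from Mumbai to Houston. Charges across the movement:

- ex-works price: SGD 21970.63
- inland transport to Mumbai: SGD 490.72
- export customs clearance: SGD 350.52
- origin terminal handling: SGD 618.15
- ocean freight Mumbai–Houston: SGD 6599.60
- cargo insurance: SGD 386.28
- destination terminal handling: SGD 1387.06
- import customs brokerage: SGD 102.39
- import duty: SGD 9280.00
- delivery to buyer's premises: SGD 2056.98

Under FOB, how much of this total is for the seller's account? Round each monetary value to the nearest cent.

FOB: the seller bears costs until goods are on board at the origin port; the buyer bears freight, insurance and all costs thereafter.
Seller's account: goods 21970.63 + inland to port 490.72 + export clearance 350.52 + origin terminal 618.15 = 23430.02
Buyer's account: freight 6599.60 + insurance 386.28 + destination terminal 1387.06 + brokerage 102.39 + duty 9280.00 + delivery 2056.98 = 19812.31

Seller's account: SGD 23430.02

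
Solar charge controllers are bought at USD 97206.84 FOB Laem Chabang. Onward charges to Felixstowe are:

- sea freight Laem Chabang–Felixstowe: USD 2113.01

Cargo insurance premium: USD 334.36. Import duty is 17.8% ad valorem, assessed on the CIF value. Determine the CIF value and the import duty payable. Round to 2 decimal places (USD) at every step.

CIF = FOB price + freight + insurance
CIF = 97206.84 + 2113.01 + 334.36 = 99654.21
Import duty = 99654.21 × 17.8% = 17738.45

CIF value: USD 99654.21; import duty: USD 17738.45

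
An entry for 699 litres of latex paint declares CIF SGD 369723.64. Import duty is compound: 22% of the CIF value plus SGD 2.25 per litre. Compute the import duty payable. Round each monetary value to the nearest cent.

Ad valorem component: 369723.64 × 22% = 81339.20
Specific component: 699 × 2.25 = 1572.75
Import duty = 81339.20 + 1572.75 = 82911.95

Import duty: SGD 82911.95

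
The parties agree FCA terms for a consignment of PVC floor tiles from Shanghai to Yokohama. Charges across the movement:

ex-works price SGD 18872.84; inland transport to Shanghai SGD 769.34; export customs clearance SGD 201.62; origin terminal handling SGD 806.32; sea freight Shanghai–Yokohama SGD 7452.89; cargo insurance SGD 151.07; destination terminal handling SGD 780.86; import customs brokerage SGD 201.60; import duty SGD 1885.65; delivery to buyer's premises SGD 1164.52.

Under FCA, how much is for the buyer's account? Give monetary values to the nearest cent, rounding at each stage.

FCA: the seller delivers export-cleared goods to the carrier; the buyer bears costs from that point.
Seller's account: goods 18872.84 + inland to port 769.34 + export clearance 201.62 = 19843.80
Buyer's account: origin terminal 806.32 + freight 7452.89 + insurance 151.07 + destination terminal 780.86 + brokerage 201.60 + duty 1885.65 + delivery 1164.52 = 12442.91

Buyer's account: SGD 12442.91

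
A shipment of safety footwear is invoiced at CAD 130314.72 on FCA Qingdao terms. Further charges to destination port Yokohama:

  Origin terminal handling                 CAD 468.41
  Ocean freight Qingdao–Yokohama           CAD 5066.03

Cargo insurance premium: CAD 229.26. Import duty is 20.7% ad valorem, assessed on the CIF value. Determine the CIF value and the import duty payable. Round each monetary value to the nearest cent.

CIF value: CAD 136078.42; import duty: CAD 28168.23

CIF = FCA price + pre-shipment costs + freight + insurance
CIF = 130314.72 + 468.41 + 5066.03 + 229.26 = 136078.42
Import duty = 136078.42 × 20.7% = 28168.23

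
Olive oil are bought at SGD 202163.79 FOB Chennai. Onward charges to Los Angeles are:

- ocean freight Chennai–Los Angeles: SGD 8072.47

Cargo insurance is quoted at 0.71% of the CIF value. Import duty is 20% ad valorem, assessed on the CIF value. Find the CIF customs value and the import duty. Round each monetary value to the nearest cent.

Let C be the CIF value. C = FOB price + freight + 0.71% × C
C − 0.71% × C = 202163.79 + 8072.47
0.9929 × C = 210236.26
C = 210236.26 / 0.9929 = 211739.61
Insurance premium = 0.71% × 211739.61 = 1503.35
Import duty = 211739.61 × 20% = 42347.92

CIF value: SGD 211739.61; import duty: SGD 42347.92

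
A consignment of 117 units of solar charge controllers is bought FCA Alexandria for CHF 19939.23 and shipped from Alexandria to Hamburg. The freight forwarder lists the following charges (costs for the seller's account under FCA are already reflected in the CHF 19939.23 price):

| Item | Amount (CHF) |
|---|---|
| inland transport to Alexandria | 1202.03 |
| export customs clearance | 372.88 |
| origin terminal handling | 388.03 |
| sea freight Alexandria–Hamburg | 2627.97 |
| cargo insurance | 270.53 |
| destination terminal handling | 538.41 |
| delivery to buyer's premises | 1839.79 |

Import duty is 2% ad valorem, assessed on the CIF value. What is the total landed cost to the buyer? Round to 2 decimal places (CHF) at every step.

Total landed cost: CHF 26068.48

FCA: the seller delivers export-cleared goods to the carrier; the buyer bears costs from that point.
Already in the invoice (seller's account under FCA): inland to port, export clearance — exclude.
CIF value = FCA price + origin terminal + freight + insurance = 19939.23 + 388.03 + 2627.97 + 270.53 = 23225.76
Import duty = 23225.76 × 2% = 464.52
Buyer bears: origin terminal 388.03 + freight 2627.97 + insurance 270.53 + destination terminal 538.41 + delivery 1839.79 + duty 464.52 = 6129.25
Landed cost = invoice 19939.23 + 6129.25 = 26068.48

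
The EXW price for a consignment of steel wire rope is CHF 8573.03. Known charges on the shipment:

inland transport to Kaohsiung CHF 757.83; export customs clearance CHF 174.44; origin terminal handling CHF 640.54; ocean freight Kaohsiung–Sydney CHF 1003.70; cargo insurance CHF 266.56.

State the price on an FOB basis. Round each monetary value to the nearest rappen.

Not relevant to the conversion: freight, insurance — on the buyer under both terms; not part of either seller's price.
From EXW to FOB, the seller additionally bears: inland to port, export clearance, origin terminal.
FOB price = 8573.03 + 757.83 + 174.44 + 640.54 = 10145.84

FOB price: CHF 10145.84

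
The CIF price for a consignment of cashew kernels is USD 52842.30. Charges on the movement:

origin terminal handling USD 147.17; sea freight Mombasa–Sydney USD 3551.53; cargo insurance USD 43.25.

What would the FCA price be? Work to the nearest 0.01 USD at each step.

From CIF to FCA, the seller no longer bears: origin terminal, freight, insurance.
FCA price = 52842.30 − 147.17 − 3551.53 − 43.25 = 49100.35

FCA price: USD 49100.35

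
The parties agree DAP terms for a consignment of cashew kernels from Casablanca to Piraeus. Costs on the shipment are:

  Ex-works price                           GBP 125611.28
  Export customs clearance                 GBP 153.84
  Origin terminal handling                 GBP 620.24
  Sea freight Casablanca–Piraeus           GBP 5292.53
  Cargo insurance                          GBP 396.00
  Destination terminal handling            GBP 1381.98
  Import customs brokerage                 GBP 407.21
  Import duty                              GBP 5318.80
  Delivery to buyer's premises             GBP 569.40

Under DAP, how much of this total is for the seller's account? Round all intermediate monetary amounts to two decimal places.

Seller's account: GBP 134025.27

DAP: the seller bears all costs to the named destination except import duty and clearance.
Seller's account: goods 125611.28 + export clearance 153.84 + origin terminal 620.24 + freight 5292.53 + insurance 396.00 + destination terminal 1381.98 + delivery 569.40 = 134025.27
Buyer's account: brokerage 407.21 + duty 5318.80 = 5726.01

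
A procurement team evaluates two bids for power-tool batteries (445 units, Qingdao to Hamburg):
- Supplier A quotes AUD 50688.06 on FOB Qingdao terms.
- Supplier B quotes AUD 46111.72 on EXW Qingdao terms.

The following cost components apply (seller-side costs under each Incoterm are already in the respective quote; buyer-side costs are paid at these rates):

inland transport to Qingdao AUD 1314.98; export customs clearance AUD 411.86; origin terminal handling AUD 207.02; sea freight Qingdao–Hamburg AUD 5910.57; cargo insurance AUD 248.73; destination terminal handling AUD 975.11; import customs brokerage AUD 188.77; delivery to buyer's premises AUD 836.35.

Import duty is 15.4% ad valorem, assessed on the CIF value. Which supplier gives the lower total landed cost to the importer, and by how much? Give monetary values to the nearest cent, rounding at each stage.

Supplier A (FOB):
CIF value = FOB price + freight + insurance = 50688.06 + 5910.57 + 248.73 = 56847.36
Import duty = 56847.36 × 15.4% = 8754.49
Buyer bears (A): 5910.57 + 248.73 + 975.11 + 188.77 + 836.35 = 8159.53
Landed cost (A) = invoice 50688.06 + 8159.53 + duty 8754.49 = 67602.08
Supplier B (EXW):
CIF value = EXW price + inland to port + export clearance + origin terminal + freight + insurance = 46111.72 + 1314.98 + 411.86 + 207.02 + 5910.57 + 248.73 = 54204.88
Import duty = 54204.88 × 15.4% = 8347.55
Buyer bears (B): 1314.98 + 411.86 + 207.02 + 5910.57 + 248.73 + 975.11 + 188.77 + 836.35 = 10093.39
Landed cost (B) = invoice 46111.72 + 10093.39 + duty 8347.55 = 64552.66
Difference = |67602.08 − 64552.66| = 3049.42

Supplier B is cheaper by AUD 3049.42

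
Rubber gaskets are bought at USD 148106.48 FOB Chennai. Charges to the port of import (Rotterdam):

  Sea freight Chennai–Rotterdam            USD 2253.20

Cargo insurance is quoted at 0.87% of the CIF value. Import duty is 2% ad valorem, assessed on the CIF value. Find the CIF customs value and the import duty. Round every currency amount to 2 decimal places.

Let C be the CIF value. C = FOB price + freight + 0.87% × C
C − 0.87% × C = 148106.48 + 2253.20
0.9913 × C = 150359.68
C = 150359.68 / 0.9913 = 151679.29
Insurance premium = 0.87% × 151679.29 = 1319.61
Import duty = 151679.29 × 2% = 3033.59

CIF value: USD 151679.29; import duty: USD 3033.59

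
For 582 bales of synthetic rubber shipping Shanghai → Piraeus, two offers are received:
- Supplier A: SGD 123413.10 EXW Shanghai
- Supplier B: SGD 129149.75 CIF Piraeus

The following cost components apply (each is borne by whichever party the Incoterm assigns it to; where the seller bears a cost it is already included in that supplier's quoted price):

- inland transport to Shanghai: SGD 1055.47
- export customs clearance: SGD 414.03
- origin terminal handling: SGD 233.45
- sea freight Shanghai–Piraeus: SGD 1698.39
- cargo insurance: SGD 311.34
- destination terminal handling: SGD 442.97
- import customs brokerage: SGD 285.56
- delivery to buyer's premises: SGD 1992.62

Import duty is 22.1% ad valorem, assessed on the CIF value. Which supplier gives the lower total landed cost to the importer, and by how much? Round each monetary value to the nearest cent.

Supplier A (EXW):
CIF value = EXW price + inland to port + export clearance + origin terminal + freight + insurance = 123413.10 + 1055.47 + 414.03 + 233.45 + 1698.39 + 311.34 = 127125.78
Import duty = 127125.78 × 22.1% = 28094.80
Buyer bears (A): 1055.47 + 414.03 + 233.45 + 1698.39 + 311.34 + 442.97 + 285.56 + 1992.62 = 6433.83
Landed cost (A) = invoice 123413.10 + 6433.83 + duty 28094.80 = 157941.73
Supplier B (CIF):
The CIF price already equals the CIF value: 129149.75
Import duty = 129149.75 × 22.1% = 28542.09
Buyer bears (B): 442.97 + 285.56 + 1992.62 = 2721.15
Landed cost (B) = invoice 129149.75 + 2721.15 + duty 28542.09 = 160412.99
Difference = |157941.73 − 160412.99| = 2471.26

Supplier A is cheaper by SGD 2471.26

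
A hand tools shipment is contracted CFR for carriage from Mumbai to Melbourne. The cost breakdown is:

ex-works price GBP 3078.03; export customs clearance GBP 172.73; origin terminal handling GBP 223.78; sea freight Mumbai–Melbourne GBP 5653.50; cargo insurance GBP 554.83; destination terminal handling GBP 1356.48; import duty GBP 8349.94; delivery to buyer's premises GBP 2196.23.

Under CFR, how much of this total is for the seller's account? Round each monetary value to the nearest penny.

CFR: the seller pays costs through ocean freight to the destination port, but not insurance.
Seller's account: goods 3078.03 + export clearance 172.73 + origin terminal 223.78 + freight 5653.50 = 9128.04
Buyer's account: insurance 554.83 + destination terminal 1356.48 + duty 8349.94 + delivery 2196.23 = 12457.48

Seller's account: GBP 9128.04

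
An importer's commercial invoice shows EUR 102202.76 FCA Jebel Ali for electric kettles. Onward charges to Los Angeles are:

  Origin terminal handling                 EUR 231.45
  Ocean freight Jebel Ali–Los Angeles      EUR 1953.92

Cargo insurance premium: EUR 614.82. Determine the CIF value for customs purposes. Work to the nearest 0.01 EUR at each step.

CIF value: EUR 105002.95

CIF = FCA price + pre-shipment costs + freight + insurance
CIF = 102202.76 + 231.45 + 1953.92 + 614.82 = 105002.95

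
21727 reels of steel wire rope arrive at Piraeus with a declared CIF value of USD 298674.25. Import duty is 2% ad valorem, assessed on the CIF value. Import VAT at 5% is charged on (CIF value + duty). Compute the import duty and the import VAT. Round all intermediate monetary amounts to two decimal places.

Import duty = 298674.25 × 2% = 5973.49
VAT base = CIF + duty = 298674.25 + 5973.49 = 304647.74
Import VAT = 304647.74 × 5% = 15232.39

Import duty: USD 5973.49; import VAT: USD 15232.39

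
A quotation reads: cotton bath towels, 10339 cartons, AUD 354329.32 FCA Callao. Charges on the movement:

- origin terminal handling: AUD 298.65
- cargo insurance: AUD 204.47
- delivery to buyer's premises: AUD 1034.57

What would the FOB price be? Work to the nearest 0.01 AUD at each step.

Not relevant to the conversion: delivery, insurance — on the buyer under both terms; not part of either seller's price.
From FCA to FOB, the seller additionally bears: origin terminal.
FOB price = 354329.32 + 298.65 = 354627.97

FOB price: AUD 354627.97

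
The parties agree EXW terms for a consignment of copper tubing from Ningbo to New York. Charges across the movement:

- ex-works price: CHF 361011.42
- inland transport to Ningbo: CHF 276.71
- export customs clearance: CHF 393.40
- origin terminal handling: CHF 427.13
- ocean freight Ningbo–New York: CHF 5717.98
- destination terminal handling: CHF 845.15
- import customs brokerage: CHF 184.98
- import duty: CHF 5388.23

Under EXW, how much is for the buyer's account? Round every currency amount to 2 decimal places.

Buyer's account: CHF 13233.58

EXW: the seller makes goods available at their premises; the buyer bears all onward costs.
Seller's account: goods 361011.42 = 361011.42
Buyer's account: inland to port 276.71 + export clearance 393.40 + origin terminal 427.13 + freight 5717.98 + destination terminal 845.15 + brokerage 184.98 + duty 5388.23 = 13233.58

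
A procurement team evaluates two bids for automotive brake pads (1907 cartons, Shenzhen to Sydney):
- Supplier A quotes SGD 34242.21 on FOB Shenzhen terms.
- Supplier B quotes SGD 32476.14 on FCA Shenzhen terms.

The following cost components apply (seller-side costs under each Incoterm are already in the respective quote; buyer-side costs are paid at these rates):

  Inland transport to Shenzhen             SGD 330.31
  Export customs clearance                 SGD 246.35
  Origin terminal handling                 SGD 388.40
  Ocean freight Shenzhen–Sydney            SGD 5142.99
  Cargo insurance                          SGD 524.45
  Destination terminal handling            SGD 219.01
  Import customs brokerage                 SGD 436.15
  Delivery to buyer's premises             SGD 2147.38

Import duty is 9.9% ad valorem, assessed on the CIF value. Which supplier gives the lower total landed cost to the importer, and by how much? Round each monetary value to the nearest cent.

Supplier A (FOB):
CIF value = FOB price + freight + insurance = 34242.21 + 5142.99 + 524.45 = 39909.65
Import duty = 39909.65 × 9.9% = 3951.06
Buyer bears (A): 5142.99 + 524.45 + 219.01 + 436.15 + 2147.38 = 8469.98
Landed cost (A) = invoice 34242.21 + 8469.98 + duty 3951.06 = 46663.25
Supplier B (FCA):
CIF value = FCA price + origin terminal + freight + insurance = 32476.14 + 388.40 + 5142.99 + 524.45 = 38531.98
Import duty = 38531.98 × 9.9% = 3814.67
Buyer bears (B): 388.40 + 5142.99 + 524.45 + 219.01 + 436.15 + 2147.38 = 8858.38
Landed cost (B) = invoice 32476.14 + 8858.38 + duty 3814.67 = 45149.19
Difference = |46663.25 − 45149.19| = 1514.06

Supplier B is cheaper by SGD 1514.06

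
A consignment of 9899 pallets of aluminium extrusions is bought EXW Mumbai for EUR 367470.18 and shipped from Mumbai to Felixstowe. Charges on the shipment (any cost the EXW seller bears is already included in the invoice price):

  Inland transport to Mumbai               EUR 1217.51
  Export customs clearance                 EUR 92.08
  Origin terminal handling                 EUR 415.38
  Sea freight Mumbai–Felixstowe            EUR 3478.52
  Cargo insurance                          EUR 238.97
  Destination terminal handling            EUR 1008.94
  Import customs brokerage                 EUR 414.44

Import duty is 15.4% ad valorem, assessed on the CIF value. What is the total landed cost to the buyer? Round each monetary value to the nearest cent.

EXW: the seller makes goods available at their premises; the buyer bears all onward costs.
CIF value = EXW price + inland to port + export clearance + origin terminal + freight + insurance = 367470.18 + 1217.51 + 92.08 + 415.38 + 3478.52 + 238.97 = 372912.64
Import duty = 372912.64 × 15.4% = 57428.55
Buyer bears: inland to port 1217.51 + export clearance 92.08 + origin terminal 415.38 + freight 3478.52 + insurance 238.97 + destination terminal 1008.94 + brokerage 414.44 + duty 57428.55 = 64294.39
Landed cost = invoice 367470.18 + 64294.39 = 431764.57

Total landed cost: EUR 431764.57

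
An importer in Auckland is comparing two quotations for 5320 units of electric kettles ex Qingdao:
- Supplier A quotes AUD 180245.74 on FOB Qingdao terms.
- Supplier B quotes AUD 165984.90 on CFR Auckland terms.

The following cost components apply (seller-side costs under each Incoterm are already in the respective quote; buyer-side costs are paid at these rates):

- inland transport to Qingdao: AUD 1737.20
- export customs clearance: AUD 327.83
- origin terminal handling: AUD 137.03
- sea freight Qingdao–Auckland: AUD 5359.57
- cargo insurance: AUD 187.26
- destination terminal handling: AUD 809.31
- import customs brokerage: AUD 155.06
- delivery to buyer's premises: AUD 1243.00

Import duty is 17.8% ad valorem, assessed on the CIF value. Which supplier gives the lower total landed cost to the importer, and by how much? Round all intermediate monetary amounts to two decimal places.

Supplier A (FOB):
CIF value = FOB price + freight + insurance = 180245.74 + 5359.57 + 187.26 = 185792.57
Import duty = 185792.57 × 17.8% = 33071.08
Buyer bears (A): 5359.57 + 187.26 + 809.31 + 155.06 + 1243.00 = 7754.20
Landed cost (A) = invoice 180245.74 + 7754.20 + duty 33071.08 = 221071.02
Supplier B (CFR):
CIF value = CFR price + insurance = 165984.90 + 187.26 = 166172.16
Import duty = 166172.16 × 17.8% = 29578.64
Buyer bears (B): 187.26 + 809.31 + 155.06 + 1243.00 = 2394.63
Landed cost (B) = invoice 165984.90 + 2394.63 + duty 29578.64 = 197958.17
Difference = |221071.02 − 197958.17| = 23112.85

Supplier B is cheaper by AUD 23112.85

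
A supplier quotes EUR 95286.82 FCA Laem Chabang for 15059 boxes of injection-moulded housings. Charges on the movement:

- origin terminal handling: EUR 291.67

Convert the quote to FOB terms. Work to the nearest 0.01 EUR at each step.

FOB price: EUR 95578.49

From FCA to FOB, the seller additionally bears: origin terminal.
FOB price = 95286.82 + 291.67 = 95578.49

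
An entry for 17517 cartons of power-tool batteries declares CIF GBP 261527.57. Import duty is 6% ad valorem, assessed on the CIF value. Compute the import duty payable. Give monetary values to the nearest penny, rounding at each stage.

Import duty = 261527.57 × 6% = 15691.65

Import duty: GBP 15691.65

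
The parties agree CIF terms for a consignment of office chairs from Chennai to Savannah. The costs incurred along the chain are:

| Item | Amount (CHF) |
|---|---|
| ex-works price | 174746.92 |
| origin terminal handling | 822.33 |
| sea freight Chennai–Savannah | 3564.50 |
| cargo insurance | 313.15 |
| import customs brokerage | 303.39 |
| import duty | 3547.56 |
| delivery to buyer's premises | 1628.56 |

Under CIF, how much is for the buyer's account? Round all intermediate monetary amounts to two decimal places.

Buyer's account: CHF 5479.51

CIF: the seller pays costs through ocean freight and marine insurance to the destination port.
Seller's account: goods 174746.92 + origin terminal 822.33 + freight 3564.50 + insurance 313.15 = 179446.90
Buyer's account: brokerage 303.39 + duty 3547.56 + delivery 1628.56 = 5479.51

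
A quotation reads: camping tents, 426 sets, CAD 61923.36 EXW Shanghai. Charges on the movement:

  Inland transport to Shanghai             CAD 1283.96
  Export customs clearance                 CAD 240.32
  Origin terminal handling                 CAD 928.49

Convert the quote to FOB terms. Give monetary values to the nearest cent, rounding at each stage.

FOB price: CAD 64376.13

From EXW to FOB, the seller additionally bears: inland to port, export clearance, origin terminal.
FOB price = 61923.36 + 1283.96 + 240.32 + 928.49 = 64376.13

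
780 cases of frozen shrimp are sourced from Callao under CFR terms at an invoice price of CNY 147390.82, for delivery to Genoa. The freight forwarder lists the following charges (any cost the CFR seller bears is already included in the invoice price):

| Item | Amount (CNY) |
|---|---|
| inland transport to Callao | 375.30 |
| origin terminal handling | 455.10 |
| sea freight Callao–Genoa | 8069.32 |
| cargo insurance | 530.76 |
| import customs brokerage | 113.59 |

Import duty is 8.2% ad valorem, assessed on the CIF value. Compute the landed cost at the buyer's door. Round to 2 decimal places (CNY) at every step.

Total landed cost: CNY 160164.74

CFR: the seller pays costs through ocean freight to the destination port, but not insurance.
Already in the invoice (seller's account under CFR): inland to port, origin terminal, freight — exclude.
CIF value = CFR price + insurance = 147390.82 + 530.76 = 147921.58
Import duty = 147921.58 × 8.2% = 12129.57
Buyer bears: insurance 530.76 + brokerage 113.59 + duty 12129.57 = 12773.92
Landed cost = invoice 147390.82 + 12773.92 = 160164.74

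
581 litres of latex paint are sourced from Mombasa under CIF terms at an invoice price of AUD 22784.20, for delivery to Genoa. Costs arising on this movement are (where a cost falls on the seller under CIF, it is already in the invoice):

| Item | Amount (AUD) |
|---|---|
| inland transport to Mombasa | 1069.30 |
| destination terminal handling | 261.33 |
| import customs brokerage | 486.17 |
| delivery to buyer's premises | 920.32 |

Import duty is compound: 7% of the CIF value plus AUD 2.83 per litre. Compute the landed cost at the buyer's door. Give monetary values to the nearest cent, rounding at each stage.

Total landed cost: AUD 27691.14

CIF: the seller pays costs through ocean freight and marine insurance to the destination port.
Already in the invoice (seller's account under CIF): inland to port — exclude.
The CIF price already equals the CIF value: 22784.20
Ad valorem component: 22784.20 × 7% = 1594.89
Specific component: 581 × 2.83 = 1644.23
Import duty = 1594.89 + 1644.23 = 3239.12
Buyer bears: destination terminal 261.33 + brokerage 486.17 + delivery 920.32 + duty 3239.12 = 4906.94
Landed cost = invoice 22784.20 + 4906.94 = 27691.14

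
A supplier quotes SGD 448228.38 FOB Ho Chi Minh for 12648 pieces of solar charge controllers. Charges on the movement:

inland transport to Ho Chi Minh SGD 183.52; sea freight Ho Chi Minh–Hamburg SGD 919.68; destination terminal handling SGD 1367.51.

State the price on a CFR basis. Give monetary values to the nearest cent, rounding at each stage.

Not relevant to the conversion: inland to port — on the seller under both FOB and CFR; already in the FOB price and stays in the CFR price. destination terminal — on the buyer under both terms; not part of either seller's price.
From FOB to CFR, the seller additionally bears: freight.
CFR price = 448228.38 + 919.68 = 449148.06

CFR price: SGD 449148.06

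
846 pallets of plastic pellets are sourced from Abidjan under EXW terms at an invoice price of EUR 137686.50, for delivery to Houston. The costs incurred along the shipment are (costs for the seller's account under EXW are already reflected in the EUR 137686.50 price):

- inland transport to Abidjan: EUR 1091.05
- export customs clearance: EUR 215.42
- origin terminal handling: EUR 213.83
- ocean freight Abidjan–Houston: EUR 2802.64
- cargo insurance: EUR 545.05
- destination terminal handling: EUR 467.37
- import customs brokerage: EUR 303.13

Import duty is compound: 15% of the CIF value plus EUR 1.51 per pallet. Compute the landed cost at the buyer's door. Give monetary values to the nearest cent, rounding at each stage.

EXW: the seller makes goods available at their premises; the buyer bears all onward costs.
CIF value = EXW price + inland to port + export clearance + origin terminal + freight + insurance = 137686.50 + 1091.05 + 215.42 + 213.83 + 2802.64 + 545.05 = 142554.49
Ad valorem component: 142554.49 × 15% = 21383.17
Specific component: 846 × 1.51 = 1277.46
Import duty = 21383.17 + 1277.46 = 22660.63
Buyer bears: inland to port 1091.05 + export clearance 215.42 + origin terminal 213.83 + freight 2802.64 + insurance 545.05 + destination terminal 467.37 + brokerage 303.13 + duty 22660.63 = 28299.12
Landed cost = invoice 137686.50 + 28299.12 = 165985.62

Total landed cost: EUR 165985.62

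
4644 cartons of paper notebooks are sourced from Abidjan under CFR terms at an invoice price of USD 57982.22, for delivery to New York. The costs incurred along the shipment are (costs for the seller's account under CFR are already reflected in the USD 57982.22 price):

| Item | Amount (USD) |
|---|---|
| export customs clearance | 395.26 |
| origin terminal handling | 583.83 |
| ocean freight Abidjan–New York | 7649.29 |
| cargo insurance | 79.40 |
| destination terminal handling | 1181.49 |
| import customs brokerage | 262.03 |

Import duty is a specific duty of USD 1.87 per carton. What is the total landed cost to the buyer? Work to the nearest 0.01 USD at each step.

CFR: the seller pays costs through ocean freight to the destination port, but not insurance.
Already in the invoice (seller's account under CFR): export clearance, origin terminal, freight — exclude.
CIF value = CFR price + insurance = 57982.22 + 79.40 = 58061.62
Import duty = 4644 × 1.87 = 8684.28
Buyer bears: insurance 79.40 + destination terminal 1181.49 + brokerage 262.03 + duty 8684.28 = 10207.20
Landed cost = invoice 57982.22 + 10207.20 = 68189.42

Total landed cost: USD 68189.42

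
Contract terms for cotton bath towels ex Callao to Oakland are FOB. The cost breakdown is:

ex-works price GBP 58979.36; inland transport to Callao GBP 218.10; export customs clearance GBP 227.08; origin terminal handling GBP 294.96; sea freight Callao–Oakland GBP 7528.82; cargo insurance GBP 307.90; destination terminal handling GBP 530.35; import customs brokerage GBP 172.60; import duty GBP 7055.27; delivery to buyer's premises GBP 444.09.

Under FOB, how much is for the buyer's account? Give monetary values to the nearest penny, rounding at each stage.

FOB: the seller bears costs until goods are on board at the origin port; the buyer bears freight, insurance and all costs thereafter.
Seller's account: goods 58979.36 + inland to port 218.10 + export clearance 227.08 + origin terminal 294.96 = 59719.50
Buyer's account: freight 7528.82 + insurance 307.90 + destination terminal 530.35 + brokerage 172.60 + duty 7055.27 + delivery 444.09 = 16039.03

Buyer's account: GBP 16039.03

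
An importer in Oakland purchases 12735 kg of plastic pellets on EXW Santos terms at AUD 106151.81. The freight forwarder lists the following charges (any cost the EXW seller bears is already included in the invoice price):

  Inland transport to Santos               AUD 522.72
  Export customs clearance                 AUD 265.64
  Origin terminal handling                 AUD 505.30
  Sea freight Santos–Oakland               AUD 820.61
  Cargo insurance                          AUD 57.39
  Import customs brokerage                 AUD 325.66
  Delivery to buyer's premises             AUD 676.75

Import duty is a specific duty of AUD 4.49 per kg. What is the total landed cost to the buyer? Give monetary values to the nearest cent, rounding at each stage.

Total landed cost: AUD 166506.03

EXW: the seller makes goods available at their premises; the buyer bears all onward costs.
CIF value = EXW price + inland to port + export clearance + origin terminal + freight + insurance = 106151.81 + 522.72 + 265.64 + 505.30 + 820.61 + 57.39 = 108323.47
Import duty = 12735 × 4.49 = 57180.15
Buyer bears: inland to port 522.72 + export clearance 265.64 + origin terminal 505.30 + freight 820.61 + insurance 57.39 + brokerage 325.66 + delivery 676.75 + duty 57180.15 = 60354.22
Landed cost = invoice 106151.81 + 60354.22 = 166506.03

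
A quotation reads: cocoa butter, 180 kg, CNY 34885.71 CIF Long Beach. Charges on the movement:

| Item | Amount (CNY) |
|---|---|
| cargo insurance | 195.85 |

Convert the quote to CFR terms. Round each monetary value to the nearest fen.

From CIF to CFR, the seller no longer bears: insurance.
CFR price = 34885.71 − 195.85 = 34689.86

CFR price: CNY 34689.86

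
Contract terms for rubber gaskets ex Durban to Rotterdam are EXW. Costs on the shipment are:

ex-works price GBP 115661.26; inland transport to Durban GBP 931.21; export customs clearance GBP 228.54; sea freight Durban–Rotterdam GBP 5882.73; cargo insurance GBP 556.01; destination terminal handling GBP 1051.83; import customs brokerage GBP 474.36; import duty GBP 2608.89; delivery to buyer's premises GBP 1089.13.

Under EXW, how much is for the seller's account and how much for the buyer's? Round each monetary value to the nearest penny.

EXW: the seller makes goods available at their premises; the buyer bears all onward costs.
Seller's account: goods 115661.26 = 115661.26
Buyer's account: inland to port 931.21 + export clearance 228.54 + freight 5882.73 + insurance 556.01 + destination terminal 1051.83 + brokerage 474.36 + duty 2608.89 + delivery 1089.13 = 12822.70

Seller: GBP 115661.26; buyer: GBP 12822.70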